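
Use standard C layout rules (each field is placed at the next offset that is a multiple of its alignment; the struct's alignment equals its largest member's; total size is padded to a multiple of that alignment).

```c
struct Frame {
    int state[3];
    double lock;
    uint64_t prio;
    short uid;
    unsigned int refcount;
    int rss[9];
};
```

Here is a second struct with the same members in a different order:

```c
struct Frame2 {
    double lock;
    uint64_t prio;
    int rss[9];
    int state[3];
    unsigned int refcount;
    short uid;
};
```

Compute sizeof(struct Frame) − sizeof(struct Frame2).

0..12  state  (12B, 4-aligned)
12..16  -- padding (4B)
16..24  lock  (8B, 8-aligned)
24..32  prio  (8B, 8-aligned)
32..34  uid  (2B, 2-aligned)
34..36  -- padding (2B)
36..40  refcount  (4B, 4-aligned)
40..76  rss  (36B, 4-aligned)
76..80  -- tail padding (4B)
sizeof = 80, alignof = 8
— Frame2 —
0..8  lock  (8B, 8-aligned)
8..16  prio  (8B, 8-aligned)
16..52  rss  (36B, 4-aligned)
52..64  state  (12B, 4-aligned)
64..68  refcount  (4B, 4-aligned)
68..70  uid  (2B, 2-aligned)
70..72  -- tail padding (2B)
sizeof = 72, alignof = 8
80 − 72 = 8

8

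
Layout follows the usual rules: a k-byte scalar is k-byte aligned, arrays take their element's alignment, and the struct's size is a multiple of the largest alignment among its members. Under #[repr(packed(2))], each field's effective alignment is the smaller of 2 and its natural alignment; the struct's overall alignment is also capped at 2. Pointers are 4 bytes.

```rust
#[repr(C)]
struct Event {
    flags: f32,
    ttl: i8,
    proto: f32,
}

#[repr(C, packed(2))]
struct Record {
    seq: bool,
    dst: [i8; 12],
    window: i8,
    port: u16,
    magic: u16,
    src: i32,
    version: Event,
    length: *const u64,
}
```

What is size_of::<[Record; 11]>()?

418

Event: flags at 0 (size 4, align 4) → ends 4; ttl at 4 (size 1, align 1) → ends 5; pad 3 to align 4 for proto; proto at 8 (size 4, align 4) → ends 12; total 12 bytes, alignment 4
seq at 0 (size 1, align 1) → ends 1
dst at 1 (size 12, align 1) → ends 13
window at 13 (size 1, align 1) → ends 14
port at 14 (size 2, align 2) → ends 16
magic at 16 (size 2, align 2) → ends 18
src at 18 (size 4, align 2) → ends 22
version at 22 (size 12, align 2) → ends 34
length at 34 (size 4, align 2) → ends 38
total 38 bytes, alignment 2
array of 11: 11 × 38 = 418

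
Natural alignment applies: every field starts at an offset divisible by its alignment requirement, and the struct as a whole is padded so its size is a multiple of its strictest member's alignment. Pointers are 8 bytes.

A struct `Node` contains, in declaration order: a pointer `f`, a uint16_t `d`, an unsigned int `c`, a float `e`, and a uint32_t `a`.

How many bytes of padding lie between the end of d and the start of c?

2

@0: f [8B, align 8] → 8
@8: d [2B, align 2] → 10
+2 pad (align 4)
@12: c [4B, align 4] → 16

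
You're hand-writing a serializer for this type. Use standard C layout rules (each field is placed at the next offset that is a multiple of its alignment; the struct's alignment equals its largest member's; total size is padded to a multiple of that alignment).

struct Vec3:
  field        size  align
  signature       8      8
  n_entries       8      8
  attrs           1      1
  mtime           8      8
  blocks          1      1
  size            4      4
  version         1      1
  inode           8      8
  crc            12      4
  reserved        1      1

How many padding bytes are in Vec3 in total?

20

signature at 0 (size 8, align 8) → ends 8
n_entries at 8 (size 8, align 8) → ends 16
attrs at 16 (size 1, align 1) → ends 17
pad 7 to align 8 for mtime
mtime at 24 (size 8, align 8) → ends 32
blocks at 32 (size 1, align 1) → ends 33
pad 3 to align 4 for size
size at 36 (size 4, align 4) → ends 40
version at 40 (size 1, align 1) → ends 41
pad 7 to align 8 for inode
inode at 48 (size 8, align 8) → ends 56
crc at 56 (size 12, align 4) → ends 68
reserved at 68 (size 1, align 1) → ends 69
tail pad 3 to reach multiple of 8
total 72 bytes, alignment 8
data bytes 52, size 72 → padding 20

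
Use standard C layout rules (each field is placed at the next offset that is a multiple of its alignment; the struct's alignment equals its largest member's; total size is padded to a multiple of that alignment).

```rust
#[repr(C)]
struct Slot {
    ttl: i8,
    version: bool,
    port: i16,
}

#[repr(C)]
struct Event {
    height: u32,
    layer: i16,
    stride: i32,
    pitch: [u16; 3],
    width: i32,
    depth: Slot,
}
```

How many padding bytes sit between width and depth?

Slot: ttl at 0 (size 1, align 1) → ends 1; version at 1 (size 1, align 1) → ends 2; port at 2 (size 2, align 2) → ends 4; total 4 bytes, alignment 2
height at 0 (size 4, align 4) → ends 4
layer at 4 (size 2, align 2) → ends 6
pad 2 to align 4 for stride
stride at 8 (size 4, align 4) → ends 12
pitch at 12 (size 6, align 2) → ends 18
pad 2 to align 4 for width
width at 20 (size 4, align 4) → ends 24
depth at 24 (size 4, align 2) → ends 28

0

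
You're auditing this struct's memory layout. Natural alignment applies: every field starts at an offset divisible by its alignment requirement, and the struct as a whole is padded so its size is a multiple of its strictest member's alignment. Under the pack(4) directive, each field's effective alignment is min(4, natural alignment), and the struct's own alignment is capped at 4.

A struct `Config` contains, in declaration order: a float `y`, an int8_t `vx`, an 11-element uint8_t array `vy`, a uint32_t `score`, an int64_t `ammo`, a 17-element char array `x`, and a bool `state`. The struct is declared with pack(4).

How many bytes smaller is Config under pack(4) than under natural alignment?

natural layout:
  @0: y [4B, align 4] → 4
  @4: vx [1B, align 1] → 5
  @5: vy [11B, align 1] → 16
  @16: score [4B, align 4] → 20
  +4 pad (align 8)
  @24: ammo [8B, align 8] → 32
  @32: x [17B, align 1] → 49
  @49: state [1B, align 1] → 50
  +6 tail pad (align 8)
  size 56, align 8
packed(4) layout:
  @0: y [4B, align 4] → 4
  @4: vx [1B, align 1] → 5
  @5: vy [11B, align 1] → 16
  @16: score [4B, align 4] → 20
  @20: ammo [8B, align 4] → 28
  @28: x [17B, align 1] → 45
  @45: state [1B, align 1] → 46
  +2 tail pad (align 4)
  size 48, align 4
56 − 48 = 8

8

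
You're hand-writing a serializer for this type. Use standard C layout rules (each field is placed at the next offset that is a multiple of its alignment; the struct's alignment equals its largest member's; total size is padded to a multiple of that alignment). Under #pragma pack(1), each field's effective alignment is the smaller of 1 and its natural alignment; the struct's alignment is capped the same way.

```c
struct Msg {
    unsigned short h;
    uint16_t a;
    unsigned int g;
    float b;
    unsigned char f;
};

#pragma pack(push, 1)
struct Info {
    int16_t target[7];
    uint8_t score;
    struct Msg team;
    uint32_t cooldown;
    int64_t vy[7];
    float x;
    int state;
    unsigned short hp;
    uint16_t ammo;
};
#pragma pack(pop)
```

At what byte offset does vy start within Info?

35

Msg: @0: h [2B, align 2] → 2; @2: a [2B, align 2] → 4; @4: g [4B, align 4] → 8; @8: b [4B, align 4] → 12; @12: f [1B, align 1] → 13; +3 tail pad (align 4); size 16, align 4
@0: target [14B, align 1] → 14
@14: score [1B, align 1] → 15
@15: team [16B, align 1] → 31
@31: cooldown [4B, align 1] → 35
@35: vy [56B, align 1] → 91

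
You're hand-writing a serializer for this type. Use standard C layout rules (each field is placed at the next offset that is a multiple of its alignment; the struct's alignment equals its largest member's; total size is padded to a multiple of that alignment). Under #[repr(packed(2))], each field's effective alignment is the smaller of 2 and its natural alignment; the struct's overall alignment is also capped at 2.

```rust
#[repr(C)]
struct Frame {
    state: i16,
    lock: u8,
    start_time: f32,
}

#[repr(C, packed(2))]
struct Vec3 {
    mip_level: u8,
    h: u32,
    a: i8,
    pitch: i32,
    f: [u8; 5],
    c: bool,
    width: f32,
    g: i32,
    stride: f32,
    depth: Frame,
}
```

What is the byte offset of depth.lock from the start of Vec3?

Frame: state at 0 (size 2, align 2) → ends 2; lock at 2 (size 1, align 1) → ends 3; pad 1 to align 4 for start_time; start_time at 4 (size 4, align 4) → ends 8; total 8 bytes, alignment 4
mip_level at 0 (size 1, align 1) → ends 1
pad 1 to align 2 for h
h at 2 (size 4, align 2) → ends 6
a at 6 (size 1, align 1) → ends 7
pad 1 to align 2 for pitch
pitch at 8 (size 4, align 2) → ends 12
f at 12 (size 5, align 1) → ends 17
c at 17 (size 1, align 1) → ends 18
width at 18 (size 4, align 2) → ends 22
g at 22 (size 4, align 2) → ends 26
stride at 26 (size 4, align 2) → ends 30
depth at 30 (size 8, align 2) → ends 38
within Frame: lock at 2
30 + 2 = 32

32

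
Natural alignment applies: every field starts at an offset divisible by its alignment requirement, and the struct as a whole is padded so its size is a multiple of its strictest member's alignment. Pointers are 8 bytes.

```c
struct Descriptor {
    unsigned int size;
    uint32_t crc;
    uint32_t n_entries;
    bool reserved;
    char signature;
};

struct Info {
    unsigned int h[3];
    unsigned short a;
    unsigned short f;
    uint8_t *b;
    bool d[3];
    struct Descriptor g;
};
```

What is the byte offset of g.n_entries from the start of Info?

36

Descriptor: size at 0 (size 4, align 4) → ends 4; crc at 4 (size 4, align 4) → ends 8; n_entries at 8 (size 4, align 4) → ends 12; reserved at 12 (size 1, align 1) → ends 13; signature at 13 (size 1, align 1) → ends 14; tail pad 2 to reach multiple of 4; total 16 bytes, alignment 4
h at 0 (size 12, align 4) → ends 12
a at 12 (size 2, align 2) → ends 14
f at 14 (size 2, align 2) → ends 16
b at 16 (size 8, align 8) → ends 24
d at 24 (size 3, align 1) → ends 27
pad 1 to align 4 for g
g at 28 (size 16, align 4) → ends 44
within Descriptor: n_entries at 8
28 + 8 = 36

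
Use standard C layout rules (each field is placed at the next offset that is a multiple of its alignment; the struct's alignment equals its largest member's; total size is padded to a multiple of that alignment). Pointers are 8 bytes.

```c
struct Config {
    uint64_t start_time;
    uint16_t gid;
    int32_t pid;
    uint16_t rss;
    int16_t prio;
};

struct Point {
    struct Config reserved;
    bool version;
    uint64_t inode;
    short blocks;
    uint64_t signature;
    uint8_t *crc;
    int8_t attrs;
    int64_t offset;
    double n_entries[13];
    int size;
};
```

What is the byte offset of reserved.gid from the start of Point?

Config: @0: start_time [8B, align 8] → 8; @8: gid [2B, align 2] → 10; +2 pad (align 4); @12: pid [4B, align 4] → 16; @16: rss [2B, align 2] → 18; @18: prio [2B, align 2] → 20; +4 tail pad (align 8); size 24, align 8
@0: reserved [24B, align 8] → 24
within Config: gid at 8
0 + 8 = 8

8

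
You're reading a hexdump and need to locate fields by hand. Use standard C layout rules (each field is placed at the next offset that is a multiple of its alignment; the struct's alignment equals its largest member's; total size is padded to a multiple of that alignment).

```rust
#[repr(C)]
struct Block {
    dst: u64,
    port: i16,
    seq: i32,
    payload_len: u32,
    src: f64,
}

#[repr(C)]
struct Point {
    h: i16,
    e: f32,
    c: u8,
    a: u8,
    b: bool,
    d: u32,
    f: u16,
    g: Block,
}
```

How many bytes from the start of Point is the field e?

4

Block: 0..8  dst  (8B, 8-aligned); 8..10  port  (2B, 2-aligned); 10..12  -- padding (2B); 12..16  seq  (4B, 4-aligned); 16..20  payload_len  (4B, 4-aligned); 20..24  -- padding (4B); 24..32  src  (8B, 8-aligned); sizeof = 32, alignof = 8
0..2  h  (2B, 2-aligned)
2..4  -- padding (2B)
4..8  e  (4B, 4-aligned)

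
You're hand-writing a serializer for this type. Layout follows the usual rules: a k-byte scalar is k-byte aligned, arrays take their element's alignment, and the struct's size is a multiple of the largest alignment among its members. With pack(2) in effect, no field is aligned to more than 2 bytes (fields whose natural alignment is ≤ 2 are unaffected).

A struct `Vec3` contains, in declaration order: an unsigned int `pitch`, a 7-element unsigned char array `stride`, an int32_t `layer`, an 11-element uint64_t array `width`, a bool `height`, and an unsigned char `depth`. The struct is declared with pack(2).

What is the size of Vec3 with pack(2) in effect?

pitch at 0 (size 4, align 2) → ends 4
stride at 4 (size 7, align 1) → ends 11
pad 1 to align 2 for layer
layer at 12 (size 4, align 2) → ends 16
width at 16 (size 88, align 2) → ends 104
height at 104 (size 1, align 1) → ends 105
depth at 105 (size 1, align 1) → ends 106
total 106 bytes, alignment 2

106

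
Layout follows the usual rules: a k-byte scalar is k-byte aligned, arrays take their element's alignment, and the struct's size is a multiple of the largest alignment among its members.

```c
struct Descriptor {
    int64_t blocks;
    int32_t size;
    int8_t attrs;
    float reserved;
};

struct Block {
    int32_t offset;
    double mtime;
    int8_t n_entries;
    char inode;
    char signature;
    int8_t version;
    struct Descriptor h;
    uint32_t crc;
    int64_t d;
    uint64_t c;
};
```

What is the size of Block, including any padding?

Descriptor: @0: blocks [8B, align 8] → 8; @8: size [4B, align 4] → 12; @12: attrs [1B, align 1] → 13; +3 pad (align 4); @16: reserved [4B, align 4] → 20; +4 tail pad (align 8); size 24, align 8
@0: offset [4B, align 4] → 4
+4 pad (align 8)
@8: mtime [8B, align 8] → 16
@16: n_entries [1B, align 1] → 17
@17: inode [1B, align 1] → 18
@18: signature [1B, align 1] → 19
@19: version [1B, align 1] → 20
+4 pad (align 8)
@24: h [24B, align 8] → 48
@48: crc [4B, align 4] → 52
+4 pad (align 8)
@56: d [8B, align 8] → 64
@64: c [8B, align 8] → 72
size 72, align 8

72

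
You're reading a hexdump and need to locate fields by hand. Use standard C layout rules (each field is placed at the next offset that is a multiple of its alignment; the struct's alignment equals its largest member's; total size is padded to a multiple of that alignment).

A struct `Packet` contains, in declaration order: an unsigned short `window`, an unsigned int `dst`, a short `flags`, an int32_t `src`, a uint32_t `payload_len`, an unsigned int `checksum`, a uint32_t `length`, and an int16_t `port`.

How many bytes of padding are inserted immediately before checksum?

0

0..2  window  (2B, 2-aligned)
2..4  -- padding (2B)
4..8  dst  (4B, 4-aligned)
8..10  flags  (2B, 2-aligned)
10..12  -- padding (2B)
12..16  src  (4B, 4-aligned)
16..20  payload_len  (4B, 4-aligned)
20..24  checksum  (4B, 4-aligned)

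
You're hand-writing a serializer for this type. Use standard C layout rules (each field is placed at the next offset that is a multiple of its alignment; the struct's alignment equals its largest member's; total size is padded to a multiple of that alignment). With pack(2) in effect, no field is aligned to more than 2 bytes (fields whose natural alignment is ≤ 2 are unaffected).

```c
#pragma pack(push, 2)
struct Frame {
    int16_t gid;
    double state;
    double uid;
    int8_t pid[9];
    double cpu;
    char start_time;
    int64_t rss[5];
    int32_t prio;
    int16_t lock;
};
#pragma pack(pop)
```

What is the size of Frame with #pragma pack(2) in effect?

@0: gid [2B, align 2] → 2
@2: state [8B, align 2] → 10
@10: uid [8B, align 2] → 18
@18: pid [9B, align 1] → 27
+1 pad (align 2)
@28: cpu [8B, align 2] → 36
@36: start_time [1B, align 1] → 37
+1 pad (align 2)
@38: rss [40B, align 2] → 78
@78: prio [4B, align 2] → 82
@82: lock [2B, align 2] → 84
size 84, align 2

84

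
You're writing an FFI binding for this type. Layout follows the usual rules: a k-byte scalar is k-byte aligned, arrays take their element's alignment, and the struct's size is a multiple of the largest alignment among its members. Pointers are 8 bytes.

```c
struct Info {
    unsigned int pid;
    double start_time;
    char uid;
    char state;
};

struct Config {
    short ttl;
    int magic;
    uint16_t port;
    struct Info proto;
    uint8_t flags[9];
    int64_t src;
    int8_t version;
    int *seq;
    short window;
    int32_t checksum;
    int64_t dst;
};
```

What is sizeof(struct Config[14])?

Info: 0..4  pid  (4B, 4-aligned); 4..8  -- padding (4B); 8..16  start_time  (8B, 8-aligned); 16..17  uid  (1B, 1-aligned); 17..18  state  (1B, 1-aligned); 18..24  -- tail padding (6B); sizeof = 24, alignof = 8
0..2  ttl  (2B, 2-aligned)
2..4  -- padding (2B)
4..8  magic  (4B, 4-aligned)
8..10  port  (2B, 2-aligned)
10..16  -- padding (6B)
16..40  proto  (24B, 8-aligned)
40..49  flags  (9B, 1-aligned)
49..56  -- padding (7B)
56..64  src  (8B, 8-aligned)
64..65  version  (1B, 1-aligned)
65..72  -- padding (7B)
72..80  seq  (8B, 8-aligned)
80..82  window  (2B, 2-aligned)
82..84  -- padding (2B)
84..88  checksum  (4B, 4-aligned)
88..96  dst  (8B, 8-aligned)
sizeof = 96, alignof = 8
array of 14: 14 × 96 = 1344

1344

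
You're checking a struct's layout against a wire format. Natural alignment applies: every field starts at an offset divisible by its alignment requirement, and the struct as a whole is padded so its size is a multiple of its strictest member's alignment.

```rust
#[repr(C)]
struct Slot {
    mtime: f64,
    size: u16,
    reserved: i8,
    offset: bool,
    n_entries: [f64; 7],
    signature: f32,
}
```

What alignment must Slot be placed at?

member alignments: mtime=8, size=2, reserved=1, offset=1, n_entries=8, signature=4
max = 8

8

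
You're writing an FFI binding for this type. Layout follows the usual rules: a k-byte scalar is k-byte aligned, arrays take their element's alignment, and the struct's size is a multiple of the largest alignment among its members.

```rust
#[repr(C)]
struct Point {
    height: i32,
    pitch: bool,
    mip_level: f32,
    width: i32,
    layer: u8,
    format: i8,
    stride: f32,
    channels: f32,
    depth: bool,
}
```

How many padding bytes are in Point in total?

@0: height [4B, align 4] → 4
@4: pitch [1B, align 1] → 5
+3 pad (align 4)
@8: mip_level [4B, align 4] → 12
@12: width [4B, align 4] → 16
@16: layer [1B, align 1] → 17
@17: format [1B, align 1] → 18
+2 pad (align 4)
@20: stride [4B, align 4] → 24
@24: channels [4B, align 4] → 28
@28: depth [1B, align 1] → 29
+3 tail pad (align 4)
size 32, align 4
data bytes 24, size 32 → padding 8

8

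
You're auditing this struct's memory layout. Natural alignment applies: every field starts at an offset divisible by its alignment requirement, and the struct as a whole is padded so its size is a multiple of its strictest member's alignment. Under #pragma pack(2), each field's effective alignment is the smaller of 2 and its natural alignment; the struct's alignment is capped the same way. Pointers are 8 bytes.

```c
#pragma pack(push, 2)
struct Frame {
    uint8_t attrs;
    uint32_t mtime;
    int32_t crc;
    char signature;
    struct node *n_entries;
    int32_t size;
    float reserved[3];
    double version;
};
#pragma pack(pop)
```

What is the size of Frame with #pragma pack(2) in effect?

44

attrs at 0 (size 1, align 1) → ends 1
pad 1 to align 2 for mtime
mtime at 2 (size 4, align 2) → ends 6
crc at 6 (size 4, align 2) → ends 10
signature at 10 (size 1, align 1) → ends 11
pad 1 to align 2 for n_entries
n_entries at 12 (size 8, align 2) → ends 20
size at 20 (size 4, align 2) → ends 24
reserved at 24 (size 12, align 2) → ends 36
version at 36 (size 8, align 2) → ends 44
total 44 bytes, alignment 2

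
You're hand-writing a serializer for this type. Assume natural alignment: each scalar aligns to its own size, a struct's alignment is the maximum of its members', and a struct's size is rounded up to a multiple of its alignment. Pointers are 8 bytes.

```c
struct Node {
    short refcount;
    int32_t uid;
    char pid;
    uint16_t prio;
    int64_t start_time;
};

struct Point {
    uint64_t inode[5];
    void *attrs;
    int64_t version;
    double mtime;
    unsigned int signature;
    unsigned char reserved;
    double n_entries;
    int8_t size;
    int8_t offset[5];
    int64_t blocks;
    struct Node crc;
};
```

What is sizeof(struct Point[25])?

Node: refcount at 0 (size 2, align 2) → ends 2; pad 2 to align 4 for uid; uid at 4 (size 4, align 4) → ends 8; pid at 8 (size 1, align 1) → ends 9; pad 1 to align 2 for prio; prio at 10 (size 2, align 2) → ends 12; pad 4 to align 8 for start_time; start_time at 16 (size 8, align 8) → ends 24; total 24 bytes, alignment 8
inode at 0 (size 40, align 8) → ends 40
attrs at 40 (size 8, align 8) → ends 48
version at 48 (size 8, align 8) → ends 56
mtime at 56 (size 8, align 8) → ends 64
signature at 64 (size 4, align 4) → ends 68
reserved at 68 (size 1, align 1) → ends 69
pad 3 to align 8 for n_entries
n_entries at 72 (size 8, align 8) → ends 80
size at 80 (size 1, align 1) → ends 81
offset at 81 (size 5, align 1) → ends 86
pad 2 to align 8 for blocks
blocks at 88 (size 8, align 8) → ends 96
crc at 96 (size 24, align 8) → ends 120
total 120 bytes, alignment 8
array of 25: 25 × 120 = 3000

3000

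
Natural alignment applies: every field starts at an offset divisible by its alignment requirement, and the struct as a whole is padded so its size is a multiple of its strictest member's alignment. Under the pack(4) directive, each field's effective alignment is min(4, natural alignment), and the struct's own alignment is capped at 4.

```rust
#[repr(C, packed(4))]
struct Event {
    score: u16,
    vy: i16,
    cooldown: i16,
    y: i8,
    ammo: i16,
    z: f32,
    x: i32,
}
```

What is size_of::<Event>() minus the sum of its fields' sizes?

3

0..2  score  (2B, 2-aligned)
2..4  vy  (2B, 2-aligned)
4..6  cooldown  (2B, 2-aligned)
6..7  y  (1B, 1-aligned)
7..8  -- padding (1B)
8..10  ammo  (2B, 2-aligned)
10..12  -- padding (2B)
12..16  z  (4B, 4-aligned)
16..20  x  (4B, 4-aligned)
sizeof = 20, alignof = 4
data bytes 17, size 20 → padding 3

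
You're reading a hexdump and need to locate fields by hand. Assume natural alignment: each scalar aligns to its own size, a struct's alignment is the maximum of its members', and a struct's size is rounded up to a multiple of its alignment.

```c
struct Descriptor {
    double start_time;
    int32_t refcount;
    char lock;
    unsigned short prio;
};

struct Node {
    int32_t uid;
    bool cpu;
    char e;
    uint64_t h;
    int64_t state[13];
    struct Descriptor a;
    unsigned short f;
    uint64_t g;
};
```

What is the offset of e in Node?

Descriptor: start_time at 0 (size 8, align 8) → ends 8; refcount at 8 (size 4, align 4) → ends 12; lock at 12 (size 1, align 1) → ends 13; pad 1 to align 2 for prio; prio at 14 (size 2, align 2) → ends 16; total 16 bytes, alignment 8
uid at 0 (size 4, align 4) → ends 4
cpu at 4 (size 1, align 1) → ends 5
e at 5 (size 1, align 1) → ends 6

5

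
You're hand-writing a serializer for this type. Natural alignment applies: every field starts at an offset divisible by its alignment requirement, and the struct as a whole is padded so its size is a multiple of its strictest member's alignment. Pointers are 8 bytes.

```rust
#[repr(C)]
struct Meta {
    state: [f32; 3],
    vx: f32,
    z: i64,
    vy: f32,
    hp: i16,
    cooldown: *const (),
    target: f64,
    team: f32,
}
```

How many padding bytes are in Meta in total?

6

state at 0 (size 12, align 4) → ends 12
vx at 12 (size 4, align 4) → ends 16
z at 16 (size 8, align 8) → ends 24
vy at 24 (size 4, align 4) → ends 28
hp at 28 (size 2, align 2) → ends 30
pad 2 to align 8 for cooldown
cooldown at 32 (size 8, align 8) → ends 40
target at 40 (size 8, align 8) → ends 48
team at 48 (size 4, align 4) → ends 52
tail pad 4 to reach multiple of 8
total 56 bytes, alignment 8
data bytes 50, size 56 → padding 6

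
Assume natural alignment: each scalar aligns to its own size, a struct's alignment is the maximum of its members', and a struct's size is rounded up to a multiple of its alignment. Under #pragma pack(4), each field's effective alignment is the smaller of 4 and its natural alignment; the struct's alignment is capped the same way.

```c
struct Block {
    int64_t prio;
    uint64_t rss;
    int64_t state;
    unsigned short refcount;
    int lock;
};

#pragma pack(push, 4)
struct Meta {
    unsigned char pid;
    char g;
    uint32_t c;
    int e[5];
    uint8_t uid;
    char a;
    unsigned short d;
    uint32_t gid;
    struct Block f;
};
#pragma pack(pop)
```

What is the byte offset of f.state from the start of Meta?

Block: prio at 0 (size 8, align 8) → ends 8; rss at 8 (size 8, align 8) → ends 16; state at 16 (size 8, align 8) → ends 24; refcount at 24 (size 2, align 2) → ends 26; pad 2 to align 4 for lock; lock at 28 (size 4, align 4) → ends 32; total 32 bytes, alignment 8
pid at 0 (size 1, align 1) → ends 1
g at 1 (size 1, align 1) → ends 2
pad 2 to align 4 for c
c at 4 (size 4, align 4) → ends 8
e at 8 (size 20, align 4) → ends 28
uid at 28 (size 1, align 1) → ends 29
a at 29 (size 1, align 1) → ends 30
d at 30 (size 2, align 2) → ends 32
gid at 32 (size 4, align 4) → ends 36
f at 36 (size 32, align 4) → ends 68
within Block: state at 16
36 + 16 = 52

52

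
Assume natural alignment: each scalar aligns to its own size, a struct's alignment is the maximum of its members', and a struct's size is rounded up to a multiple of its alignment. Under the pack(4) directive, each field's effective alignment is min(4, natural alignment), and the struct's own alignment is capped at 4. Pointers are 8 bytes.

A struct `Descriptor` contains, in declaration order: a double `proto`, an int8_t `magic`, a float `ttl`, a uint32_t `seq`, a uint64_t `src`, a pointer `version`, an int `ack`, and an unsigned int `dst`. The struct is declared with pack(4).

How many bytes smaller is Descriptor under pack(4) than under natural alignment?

natural layout:
  0..8  proto  (8B, 8-aligned)
  8..9  magic  (1B, 1-aligned)
  9..12  -- padding (3B)
  12..16  ttl  (4B, 4-aligned)
  16..20  seq  (4B, 4-aligned)
  20..24  -- padding (4B)
  24..32  src  (8B, 8-aligned)
  32..40  version  (8B, 8-aligned)
  40..44  ack  (4B, 4-aligned)
  44..48  dst  (4B, 4-aligned)
  sizeof = 48, alignof = 8
packed(4) layout:
  0..8  proto  (8B, 4-aligned)
  8..9  magic  (1B, 1-aligned)
  9..12  -- padding (3B)
  12..16  ttl  (4B, 4-aligned)
  16..20  seq  (4B, 4-aligned)
  20..28  src  (8B, 4-aligned)
  28..36  version  (8B, 4-aligned)
  36..40  ack  (4B, 4-aligned)
  40..44  dst  (4B, 4-aligned)
  sizeof = 44, alignof = 4
48 − 44 = 4

4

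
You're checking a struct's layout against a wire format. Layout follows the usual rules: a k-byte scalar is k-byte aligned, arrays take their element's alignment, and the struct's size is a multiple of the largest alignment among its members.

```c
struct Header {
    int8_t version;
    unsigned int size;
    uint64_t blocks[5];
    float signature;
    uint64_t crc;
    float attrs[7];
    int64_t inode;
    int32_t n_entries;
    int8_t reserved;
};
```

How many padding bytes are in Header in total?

14

0..1  version  (1B, 1-aligned)
1..4  -- padding (3B)
4..8  size  (4B, 4-aligned)
8..48  blocks  (40B, 8-aligned)
48..52  signature  (4B, 4-aligned)
52..56  -- padding (4B)
56..64  crc  (8B, 8-aligned)
64..92  attrs  (28B, 4-aligned)
92..96  -- padding (4B)
96..104  inode  (8B, 8-aligned)
104..108  n_entries  (4B, 4-aligned)
108..109  reserved  (1B, 1-aligned)
109..112  -- tail padding (3B)
sizeof = 112, alignof = 8
data bytes 98, size 112 → padding 14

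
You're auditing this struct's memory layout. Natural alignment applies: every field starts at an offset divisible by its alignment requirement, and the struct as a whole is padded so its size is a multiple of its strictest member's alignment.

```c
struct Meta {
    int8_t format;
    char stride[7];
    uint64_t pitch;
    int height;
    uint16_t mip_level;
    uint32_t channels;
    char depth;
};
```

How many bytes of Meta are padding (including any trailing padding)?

0..1  format  (1B, 1-aligned)
1..8  stride  (7B, 1-aligned)
8..16  pitch  (8B, 8-aligned)
16..20  height  (4B, 4-aligned)
20..22  mip_level  (2B, 2-aligned)
22..24  -- padding (2B)
24..28  channels  (4B, 4-aligned)
28..29  depth  (1B, 1-aligned)
29..32  -- tail padding (3B)
sizeof = 32, alignof = 8
data bytes 27, size 32 → padding 5

5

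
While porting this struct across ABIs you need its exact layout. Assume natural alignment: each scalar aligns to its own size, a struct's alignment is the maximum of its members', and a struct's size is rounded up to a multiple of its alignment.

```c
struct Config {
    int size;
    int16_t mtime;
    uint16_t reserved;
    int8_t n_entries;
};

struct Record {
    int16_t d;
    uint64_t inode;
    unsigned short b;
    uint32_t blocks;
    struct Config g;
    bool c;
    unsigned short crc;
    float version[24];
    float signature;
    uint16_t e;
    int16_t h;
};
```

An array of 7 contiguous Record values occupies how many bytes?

Config: size at 0 (size 4, align 4) → ends 4; mtime at 4 (size 2, align 2) → ends 6; reserved at 6 (size 2, align 2) → ends 8; n_entries at 8 (size 1, align 1) → ends 9; tail pad 3 to reach multiple of 4; total 12 bytes, alignment 4
d at 0 (size 2, align 2) → ends 2
pad 6 to align 8 for inode
inode at 8 (size 8, align 8) → ends 16
b at 16 (size 2, align 2) → ends 18
pad 2 to align 4 for blocks
blocks at 20 (size 4, align 4) → ends 24
g at 24 (size 12, align 4) → ends 36
c at 36 (size 1, align 1) → ends 37
pad 1 to align 2 for crc
crc at 38 (size 2, align 2) → ends 40
version at 40 (size 96, align 4) → ends 136
signature at 136 (size 4, align 4) → ends 140
e at 140 (size 2, align 2) → ends 142
h at 142 (size 2, align 2) → ends 144
total 144 bytes, alignment 8
array of 7: 7 × 144 = 1008

1008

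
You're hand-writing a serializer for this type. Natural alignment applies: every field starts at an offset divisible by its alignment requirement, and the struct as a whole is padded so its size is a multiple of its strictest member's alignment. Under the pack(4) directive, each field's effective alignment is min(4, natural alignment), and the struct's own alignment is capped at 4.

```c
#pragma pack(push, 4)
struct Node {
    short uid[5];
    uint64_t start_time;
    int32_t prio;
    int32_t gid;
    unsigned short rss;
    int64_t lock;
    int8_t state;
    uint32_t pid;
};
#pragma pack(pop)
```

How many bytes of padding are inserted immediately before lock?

0..10  uid  (10B, 2-aligned)
10..12  -- padding (2B)
12..20  start_time  (8B, 4-aligned)
20..24  prio  (4B, 4-aligned)
24..28  gid  (4B, 4-aligned)
28..30  rss  (2B, 2-aligned)
30..32  -- padding (2B)
32..40  lock  (8B, 4-aligned)

2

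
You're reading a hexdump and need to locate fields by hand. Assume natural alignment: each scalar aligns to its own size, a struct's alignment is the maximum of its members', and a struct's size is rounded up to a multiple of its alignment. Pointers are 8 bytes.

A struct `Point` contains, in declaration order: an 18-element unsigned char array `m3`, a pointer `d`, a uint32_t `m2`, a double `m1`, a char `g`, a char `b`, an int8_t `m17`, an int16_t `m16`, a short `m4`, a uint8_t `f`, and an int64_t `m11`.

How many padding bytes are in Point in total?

18

m3 at 0 (size 18, align 1) → ends 18
pad 6 to align 8 for d
d at 24 (size 8, align 8) → ends 32
m2 at 32 (size 4, align 4) → ends 36
pad 4 to align 8 for m1
m1 at 40 (size 8, align 8) → ends 48
g at 48 (size 1, align 1) → ends 49
b at 49 (size 1, align 1) → ends 50
m17 at 50 (size 1, align 1) → ends 51
pad 1 to align 2 for m16
m16 at 52 (size 2, align 2) → ends 54
m4 at 54 (size 2, align 2) → ends 56
f at 56 (size 1, align 1) → ends 57
pad 7 to align 8 for m11
m11 at 64 (size 8, align 8) → ends 72
total 72 bytes, alignment 8
data bytes 54, size 72 → padding 18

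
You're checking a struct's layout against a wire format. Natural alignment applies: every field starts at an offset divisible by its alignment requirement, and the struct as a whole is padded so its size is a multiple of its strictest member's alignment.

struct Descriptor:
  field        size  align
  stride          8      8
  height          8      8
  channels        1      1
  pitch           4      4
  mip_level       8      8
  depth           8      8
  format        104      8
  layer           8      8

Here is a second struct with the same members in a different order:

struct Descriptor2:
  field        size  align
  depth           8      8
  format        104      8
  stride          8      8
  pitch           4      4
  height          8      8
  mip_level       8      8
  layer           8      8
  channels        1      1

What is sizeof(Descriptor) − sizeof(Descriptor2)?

@0: stride [8B, align 8] → 8
@8: height [8B, align 8] → 16
@16: channels [1B, align 1] → 17
+3 pad (align 4)
@20: pitch [4B, align 4] → 24
@24: mip_level [8B, align 8] → 32
@32: depth [8B, align 8] → 40
@40: format [104B, align 8] → 144
@144: layer [8B, align 8] → 152
size 152, align 8
— Descriptor2 —
@0: depth [8B, align 8] → 8
@8: format [104B, align 8] → 112
@112: stride [8B, align 8] → 120
@120: pitch [4B, align 4] → 124
+4 pad (align 8)
@128: height [8B, align 8] → 136
@136: mip_level [8B, align 8] → 144
@144: layer [8B, align 8] → 152
@152: channels [1B, align 1] → 153
+7 tail pad (align 8)
size 160, align 8
152 − 160 = -8

-8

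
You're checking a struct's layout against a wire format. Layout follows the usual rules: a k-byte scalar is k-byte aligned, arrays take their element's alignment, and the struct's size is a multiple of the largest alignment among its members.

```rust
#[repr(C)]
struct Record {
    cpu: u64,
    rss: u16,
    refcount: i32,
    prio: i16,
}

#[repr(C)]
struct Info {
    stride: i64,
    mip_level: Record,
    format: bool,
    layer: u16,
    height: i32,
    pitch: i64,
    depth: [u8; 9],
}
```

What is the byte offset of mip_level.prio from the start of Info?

24

Record: 0..8  cpu  (8B, 8-aligned); 8..10  rss  (2B, 2-aligned); 10..12  -- padding (2B); 12..16  refcount  (4B, 4-aligned); 16..18  prio  (2B, 2-aligned); 18..24  -- tail padding (6B); sizeof = 24, alignof = 8
0..8  stride  (8B, 8-aligned)
8..32  mip_level  (24B, 8-aligned)
within Record: prio at 16
8 + 16 = 24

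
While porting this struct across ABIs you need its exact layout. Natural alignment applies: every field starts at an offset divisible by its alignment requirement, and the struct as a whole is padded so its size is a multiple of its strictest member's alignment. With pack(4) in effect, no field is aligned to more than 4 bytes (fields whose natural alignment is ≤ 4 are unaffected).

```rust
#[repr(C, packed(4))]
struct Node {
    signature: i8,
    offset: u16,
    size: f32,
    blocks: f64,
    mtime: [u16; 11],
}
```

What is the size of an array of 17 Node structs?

0..1  signature  (1B, 1-aligned)
1..2  -- padding (1B)
2..4  offset  (2B, 2-aligned)
4..8  size  (4B, 4-aligned)
8..16  blocks  (8B, 4-aligned)
16..38  mtime  (22B, 2-aligned)
38..40  -- tail padding (2B)
sizeof = 40, alignof = 4
array of 17: 17 × 40 = 680

680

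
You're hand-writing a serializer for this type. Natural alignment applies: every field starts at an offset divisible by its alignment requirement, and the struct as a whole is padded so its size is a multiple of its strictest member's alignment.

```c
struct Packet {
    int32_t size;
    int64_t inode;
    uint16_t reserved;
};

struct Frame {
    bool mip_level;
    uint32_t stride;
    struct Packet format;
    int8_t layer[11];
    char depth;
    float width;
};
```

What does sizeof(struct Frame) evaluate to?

Packet: 0..4  size  (4B, 4-aligned); 4..8  -- padding (4B); 8..16  inode  (8B, 8-aligned); 16..18  reserved  (2B, 2-aligned); 18..24  -- tail padding (6B); sizeof = 24, alignof = 8
0..1  mip_level  (1B, 1-aligned)
1..4  -- padding (3B)
4..8  stride  (4B, 4-aligned)
8..32  format  (24B, 8-aligned)
32..43  layer  (11B, 1-aligned)
43..44  depth  (1B, 1-aligned)
44..48  width  (4B, 4-aligned)
sizeof = 48, alignof = 8

48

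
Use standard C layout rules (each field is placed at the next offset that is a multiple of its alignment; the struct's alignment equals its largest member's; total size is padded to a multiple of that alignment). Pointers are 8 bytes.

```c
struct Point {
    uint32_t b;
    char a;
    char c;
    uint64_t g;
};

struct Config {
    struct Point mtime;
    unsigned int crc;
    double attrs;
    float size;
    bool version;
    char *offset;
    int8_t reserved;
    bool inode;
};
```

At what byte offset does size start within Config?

Point: b at 0 (size 4, align 4) → ends 4; a at 4 (size 1, align 1) → ends 5; c at 5 (size 1, align 1) → ends 6; pad 2 to align 8 for g; g at 8 (size 8, align 8) → ends 16; total 16 bytes, alignment 8
mtime at 0 (size 16, align 8) → ends 16
crc at 16 (size 4, align 4) → ends 20
pad 4 to align 8 for attrs
attrs at 24 (size 8, align 8) → ends 32
size at 32 (size 4, align 4) → ends 36

32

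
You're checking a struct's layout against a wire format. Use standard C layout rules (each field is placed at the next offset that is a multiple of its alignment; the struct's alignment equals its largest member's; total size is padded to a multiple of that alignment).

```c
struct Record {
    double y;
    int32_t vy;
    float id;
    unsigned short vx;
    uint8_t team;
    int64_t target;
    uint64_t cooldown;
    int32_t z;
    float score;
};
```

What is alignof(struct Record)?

member alignments: y=8, vy=4, id=4, vx=2, team=1, target=8, cooldown=8, z=4, score=4
max = 8

8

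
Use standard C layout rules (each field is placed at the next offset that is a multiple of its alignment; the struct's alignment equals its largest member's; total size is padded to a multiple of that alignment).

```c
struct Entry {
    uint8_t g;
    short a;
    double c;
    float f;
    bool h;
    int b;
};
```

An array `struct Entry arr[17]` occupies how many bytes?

g at 0 (size 1, align 1) → ends 1
pad 1 to align 2 for a
a at 2 (size 2, align 2) → ends 4
pad 4 to align 8 for c
c at 8 (size 8, align 8) → ends 16
f at 16 (size 4, align 4) → ends 20
h at 20 (size 1, align 1) → ends 21
pad 3 to align 4 for b
b at 24 (size 4, align 4) → ends 28
tail pad 4 to reach multiple of 8
total 32 bytes, alignment 8
array of 17: 17 × 32 = 544

544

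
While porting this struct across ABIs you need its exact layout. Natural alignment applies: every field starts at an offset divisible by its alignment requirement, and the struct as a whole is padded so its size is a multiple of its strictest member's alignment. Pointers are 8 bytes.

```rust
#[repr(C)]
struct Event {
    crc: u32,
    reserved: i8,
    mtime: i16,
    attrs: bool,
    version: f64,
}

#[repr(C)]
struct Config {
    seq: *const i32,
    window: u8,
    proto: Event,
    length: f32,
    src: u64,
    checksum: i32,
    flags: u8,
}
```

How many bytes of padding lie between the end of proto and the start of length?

Event: crc at 0 (size 4, align 4) → ends 4; reserved at 4 (size 1, align 1) → ends 5; pad 1 to align 2 for mtime; mtime at 6 (size 2, align 2) → ends 8; attrs at 8 (size 1, align 1) → ends 9; pad 7 to align 8 for version; version at 16 (size 8, align 8) → ends 24; total 24 bytes, alignment 8
seq at 0 (size 8, align 8) → ends 8
window at 8 (size 1, align 1) → ends 9
pad 7 to align 8 for proto
proto at 16 (size 24, align 8) → ends 40
length at 40 (size 4, align 4) → ends 44

0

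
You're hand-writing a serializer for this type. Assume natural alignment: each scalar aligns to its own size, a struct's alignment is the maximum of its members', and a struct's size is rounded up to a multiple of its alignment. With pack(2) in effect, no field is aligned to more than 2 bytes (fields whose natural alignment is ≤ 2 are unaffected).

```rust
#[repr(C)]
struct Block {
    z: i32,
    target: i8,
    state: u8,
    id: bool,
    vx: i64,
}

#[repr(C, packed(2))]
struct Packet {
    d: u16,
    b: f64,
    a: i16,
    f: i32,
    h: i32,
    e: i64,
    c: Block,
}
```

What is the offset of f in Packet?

12

Block: @0: z [4B, align 4] → 4; @4: target [1B, align 1] → 5; @5: state [1B, align 1] → 6; @6: id [1B, align 1] → 7; +1 pad (align 8); @8: vx [8B, align 8] → 16; size 16, align 8
@0: d [2B, align 2] → 2
@2: b [8B, align 2] → 10
@10: a [2B, align 2] → 12
@12: f [4B, align 2] → 16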